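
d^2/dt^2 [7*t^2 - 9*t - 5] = 14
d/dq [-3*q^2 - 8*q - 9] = -6*q - 8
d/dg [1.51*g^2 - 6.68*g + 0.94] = 3.02*g - 6.68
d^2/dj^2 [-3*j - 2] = 0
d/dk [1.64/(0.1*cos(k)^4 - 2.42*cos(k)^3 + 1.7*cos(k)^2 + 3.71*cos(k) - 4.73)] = (0.656*cos(k)^3 - 11.9064*cos(k)^2 + 5.576*cos(k) + 6.0844)*sin(k)/(0.1*cos(k)^4 - 2.42*cos(k)^3 + 1.7*cos(k)^2 + 3.71*cos(k) - 4.73)^2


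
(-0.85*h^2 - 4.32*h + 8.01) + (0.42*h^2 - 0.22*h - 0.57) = -0.43*h^2 - 4.54*h + 7.44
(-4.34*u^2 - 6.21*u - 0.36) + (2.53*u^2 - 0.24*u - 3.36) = -1.81*u^2 - 6.45*u - 3.72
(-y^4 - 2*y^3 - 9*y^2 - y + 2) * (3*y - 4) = -3*y^5 - 2*y^4 - 19*y^3 + 33*y^2 + 10*y - 8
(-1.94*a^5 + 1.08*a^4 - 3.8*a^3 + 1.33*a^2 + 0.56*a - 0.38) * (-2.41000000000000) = 4.6754*a^5 - 2.6028*a^4 + 9.158*a^3 - 3.2053*a^2 - 1.3496*a + 0.9158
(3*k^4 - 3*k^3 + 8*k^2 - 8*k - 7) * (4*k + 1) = 12*k^5 - 9*k^4 + 29*k^3 - 24*k^2 - 36*k - 7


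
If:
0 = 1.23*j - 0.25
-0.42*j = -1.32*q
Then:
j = 0.20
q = 0.06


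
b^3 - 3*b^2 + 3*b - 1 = (b - 1)^3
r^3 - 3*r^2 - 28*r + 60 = (r - 6)*(r - 2)*(r + 5)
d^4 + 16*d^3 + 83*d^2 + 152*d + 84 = (d + 1)*(d + 2)*(d + 6)*(d + 7)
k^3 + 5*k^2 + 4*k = k*(k + 1)*(k + 4)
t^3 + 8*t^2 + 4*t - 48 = (t - 2)*(t + 4)*(t + 6)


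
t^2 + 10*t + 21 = (t + 3)*(t + 7)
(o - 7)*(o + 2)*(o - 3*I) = o^3 - 5*o^2 - 3*I*o^2 - 14*o + 15*I*o + 42*I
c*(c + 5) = c^2 + 5*c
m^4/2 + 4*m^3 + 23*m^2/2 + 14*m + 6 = (m/2 + 1/2)*(m + 2)^2*(m + 3)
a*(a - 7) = a^2 - 7*a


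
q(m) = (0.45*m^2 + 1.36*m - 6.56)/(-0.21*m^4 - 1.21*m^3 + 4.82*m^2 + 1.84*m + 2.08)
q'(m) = (0.9*m + 1.36)/(-0.21*m^4 - 1.21*m^3 + 4.82*m^2 + 1.84*m + 2.08) + (0.45*m^2 + 1.36*m - 6.56)*(0.84*m^3 + 3.63*m^2 - 9.64*m - 1.84)/(-0.21*m^4 - 1.21*m^3 + 4.82*m^2 + 1.84*m + 2.08)^2 = (0.189*m^5 + 1.4013*m^4 - 2.2192*m^3 - 29.54*m^2 + 65.1104*m + 14.8992)/(0.0441*m^8 + 0.5082*m^7 - 0.5603*m^6 - 12.4372*m^5 + 17.906*m^4 + 12.704*m^3 + 23.4368*m^2 + 7.6544*m + 4.3264)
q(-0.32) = -3.44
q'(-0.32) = -2.17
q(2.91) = 0.36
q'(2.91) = 3.46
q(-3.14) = -0.11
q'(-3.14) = -0.09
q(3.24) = -0.45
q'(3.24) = 1.94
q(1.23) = -0.47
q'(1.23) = 0.63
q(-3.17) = -0.10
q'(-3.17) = -0.09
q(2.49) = -0.04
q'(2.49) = 0.33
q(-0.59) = -2.49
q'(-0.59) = -3.96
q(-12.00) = -0.03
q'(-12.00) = -0.01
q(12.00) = -0.01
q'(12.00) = 0.00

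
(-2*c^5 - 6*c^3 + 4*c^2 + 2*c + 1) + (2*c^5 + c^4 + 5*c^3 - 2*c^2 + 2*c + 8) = c^4 - c^3 + 2*c^2 + 4*c + 9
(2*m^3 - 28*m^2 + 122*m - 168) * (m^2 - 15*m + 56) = 2*m^5 - 58*m^4 + 654*m^3 - 3566*m^2 + 9352*m - 9408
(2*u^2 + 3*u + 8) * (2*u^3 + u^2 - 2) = 4*u^5 + 8*u^4 + 19*u^3 + 4*u^2 - 6*u - 16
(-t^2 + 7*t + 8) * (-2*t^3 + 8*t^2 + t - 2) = 2*t^5 - 22*t^4 + 39*t^3 + 73*t^2 - 6*t - 16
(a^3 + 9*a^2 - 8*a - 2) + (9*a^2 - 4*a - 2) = a^3 + 18*a^2 - 12*a - 4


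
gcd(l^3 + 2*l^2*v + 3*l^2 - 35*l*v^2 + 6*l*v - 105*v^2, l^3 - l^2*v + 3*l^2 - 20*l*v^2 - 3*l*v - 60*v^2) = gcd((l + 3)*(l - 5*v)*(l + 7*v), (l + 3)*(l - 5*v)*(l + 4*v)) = -l^2 + 5*l*v - 3*l + 15*v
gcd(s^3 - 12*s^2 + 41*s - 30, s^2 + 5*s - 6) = s - 1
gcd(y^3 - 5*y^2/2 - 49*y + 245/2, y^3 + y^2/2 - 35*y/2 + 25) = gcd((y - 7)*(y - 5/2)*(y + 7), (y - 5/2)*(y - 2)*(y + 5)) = y - 5/2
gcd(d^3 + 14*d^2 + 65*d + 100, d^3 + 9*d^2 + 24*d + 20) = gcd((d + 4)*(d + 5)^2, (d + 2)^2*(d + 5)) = d + 5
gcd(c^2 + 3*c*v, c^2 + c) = c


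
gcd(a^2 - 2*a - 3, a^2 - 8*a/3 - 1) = a - 3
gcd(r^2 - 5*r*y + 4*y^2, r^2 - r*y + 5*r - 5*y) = -r + y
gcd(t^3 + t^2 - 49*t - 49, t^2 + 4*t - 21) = t + 7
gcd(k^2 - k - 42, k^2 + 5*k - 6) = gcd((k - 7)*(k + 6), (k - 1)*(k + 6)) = k + 6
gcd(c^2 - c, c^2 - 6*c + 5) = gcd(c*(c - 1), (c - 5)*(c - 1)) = c - 1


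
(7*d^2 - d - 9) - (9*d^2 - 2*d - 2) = -2*d^2 + d - 7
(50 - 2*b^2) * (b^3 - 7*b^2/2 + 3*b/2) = -2*b^5 + 7*b^4 + 47*b^3 - 175*b^2 + 75*b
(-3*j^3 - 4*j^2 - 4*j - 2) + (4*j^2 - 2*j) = -3*j^3 - 6*j - 2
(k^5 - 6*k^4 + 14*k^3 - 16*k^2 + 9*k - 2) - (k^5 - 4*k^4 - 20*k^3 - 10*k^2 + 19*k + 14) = -2*k^4 + 34*k^3 - 6*k^2 - 10*k - 16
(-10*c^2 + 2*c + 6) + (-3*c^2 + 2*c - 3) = -13*c^2 + 4*c + 3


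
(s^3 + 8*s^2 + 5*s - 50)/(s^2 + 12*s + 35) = (s^2 + 3*s - 10)/(s + 7)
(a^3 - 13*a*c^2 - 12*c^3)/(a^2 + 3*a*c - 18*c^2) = (a^3 - 13*a*c^2 - 12*c^3)/(a^2 + 3*a*c - 18*c^2)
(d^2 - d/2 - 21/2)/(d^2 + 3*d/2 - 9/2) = (2*d - 7)/(2*d - 3)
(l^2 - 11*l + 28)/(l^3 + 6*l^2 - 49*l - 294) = (l - 4)/(l^2 + 13*l + 42)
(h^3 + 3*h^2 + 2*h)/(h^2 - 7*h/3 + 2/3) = 3*h*(h^2 + 3*h + 2)/(3*h^2 - 7*h + 2)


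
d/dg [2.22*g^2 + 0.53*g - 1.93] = 4.44*g + 0.53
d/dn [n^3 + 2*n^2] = n*(3*n + 4)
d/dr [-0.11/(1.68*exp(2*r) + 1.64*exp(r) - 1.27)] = (0.3696*exp(r) + 0.1804)*exp(r)/(1.68*exp(2*r) + 1.64*exp(r) - 1.27)^2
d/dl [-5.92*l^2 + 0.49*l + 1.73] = 0.49 - 11.84*l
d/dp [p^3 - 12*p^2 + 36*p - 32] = 3*p^2 - 24*p + 36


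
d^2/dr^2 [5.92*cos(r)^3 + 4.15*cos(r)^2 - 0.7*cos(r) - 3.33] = -3.74*cos(r) - 8.3*cos(2*r) - 13.32*cos(3*r)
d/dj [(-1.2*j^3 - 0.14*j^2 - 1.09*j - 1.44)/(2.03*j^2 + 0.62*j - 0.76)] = (-2.436*j^4 - 1.488*j^3 + 4.8619*j^2 + 6.0592*j + 1.7212)/(4.1209*j^4 + 2.5172*j^3 - 2.7012*j^2 - 0.9424*j + 0.5776)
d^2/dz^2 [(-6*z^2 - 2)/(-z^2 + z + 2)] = 12*(z^3 + 7*z^2 - z + 5)/(z^6 - 3*z^5 - 3*z^4 + 11*z^3 + 6*z^2 - 12*z - 8)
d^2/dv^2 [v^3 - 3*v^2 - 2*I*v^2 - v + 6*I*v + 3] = 6*v - 6 - 4*I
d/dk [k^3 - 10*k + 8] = 3*k^2 - 10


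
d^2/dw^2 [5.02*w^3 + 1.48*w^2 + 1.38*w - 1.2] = 30.12*w + 2.96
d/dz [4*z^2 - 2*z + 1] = 8*z - 2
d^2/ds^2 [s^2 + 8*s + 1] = 2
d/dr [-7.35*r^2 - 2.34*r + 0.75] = -14.7*r - 2.34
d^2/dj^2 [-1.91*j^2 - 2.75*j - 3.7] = -3.82000000000000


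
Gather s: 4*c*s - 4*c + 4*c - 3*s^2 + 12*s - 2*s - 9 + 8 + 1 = -3*s^2 + s*(4*c + 10)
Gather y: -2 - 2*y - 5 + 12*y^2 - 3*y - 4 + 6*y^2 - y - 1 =18*y^2 - 6*y - 12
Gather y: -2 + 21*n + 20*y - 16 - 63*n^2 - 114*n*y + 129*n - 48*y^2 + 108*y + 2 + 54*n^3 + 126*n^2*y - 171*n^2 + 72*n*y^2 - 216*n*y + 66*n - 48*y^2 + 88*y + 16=54*n^3 - 234*n^2 + 216*n + y^2*(72*n - 96) + y*(126*n^2 - 330*n + 216)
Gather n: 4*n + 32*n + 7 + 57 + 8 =36*n + 72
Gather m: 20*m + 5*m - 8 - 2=25*m - 10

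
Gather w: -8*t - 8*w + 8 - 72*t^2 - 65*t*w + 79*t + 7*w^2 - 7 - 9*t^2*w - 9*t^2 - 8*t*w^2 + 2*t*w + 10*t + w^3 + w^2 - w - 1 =-81*t^2 + 81*t + w^3 + w^2*(8 - 8*t) + w*(-9*t^2 - 63*t - 9)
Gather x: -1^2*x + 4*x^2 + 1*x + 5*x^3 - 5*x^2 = 5*x^3 - x^2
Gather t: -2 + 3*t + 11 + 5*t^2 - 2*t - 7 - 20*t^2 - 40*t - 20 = -15*t^2 - 39*t - 18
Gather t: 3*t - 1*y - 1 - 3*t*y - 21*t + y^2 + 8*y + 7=t*(-3*y - 18) + y^2 + 7*y + 6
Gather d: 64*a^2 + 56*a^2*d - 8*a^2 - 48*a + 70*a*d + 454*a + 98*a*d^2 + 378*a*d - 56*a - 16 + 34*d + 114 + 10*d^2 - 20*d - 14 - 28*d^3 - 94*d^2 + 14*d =56*a^2 + 350*a - 28*d^3 + d^2*(98*a - 84) + d*(56*a^2 + 448*a + 28) + 84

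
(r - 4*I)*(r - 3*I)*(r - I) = r^3 - 8*I*r^2 - 19*r + 12*I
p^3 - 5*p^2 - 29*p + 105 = (p - 7)*(p - 3)*(p + 5)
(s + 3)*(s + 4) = s^2 + 7*s + 12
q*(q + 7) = q^2 + 7*q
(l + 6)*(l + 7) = l^2 + 13*l + 42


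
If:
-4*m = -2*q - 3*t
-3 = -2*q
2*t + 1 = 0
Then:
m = 3/8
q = 3/2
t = -1/2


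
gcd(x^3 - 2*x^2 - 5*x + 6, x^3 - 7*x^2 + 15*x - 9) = x^2 - 4*x + 3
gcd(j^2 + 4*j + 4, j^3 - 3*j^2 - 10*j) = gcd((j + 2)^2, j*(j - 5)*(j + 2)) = j + 2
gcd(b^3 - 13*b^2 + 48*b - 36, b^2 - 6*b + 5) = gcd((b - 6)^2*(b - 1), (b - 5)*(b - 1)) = b - 1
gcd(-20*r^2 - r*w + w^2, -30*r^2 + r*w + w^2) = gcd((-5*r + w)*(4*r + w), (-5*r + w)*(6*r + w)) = 5*r - w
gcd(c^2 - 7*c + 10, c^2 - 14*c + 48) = 1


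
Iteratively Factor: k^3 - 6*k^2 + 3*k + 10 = (k - 2)*(k^2 - 4*k - 5) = (k - 2)*(k + 1)*(k - 5)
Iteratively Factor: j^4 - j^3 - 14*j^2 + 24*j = (j + 4)*(j^3 - 5*j^2 + 6*j) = (j - 2)*(j + 4)*(j^2 - 3*j) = (j - 3)*(j - 2)*(j + 4)*(j)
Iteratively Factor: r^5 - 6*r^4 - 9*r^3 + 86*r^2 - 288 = (r + 2)*(r^4 - 8*r^3 + 7*r^2 + 72*r - 144) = (r - 4)*(r + 2)*(r^3 - 4*r^2 - 9*r + 36) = (r - 4)*(r - 3)*(r + 2)*(r^2 - r - 12) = (r - 4)*(r - 3)*(r + 2)*(r + 3)*(r - 4)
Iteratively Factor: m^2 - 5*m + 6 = (m - 2)*(m - 3)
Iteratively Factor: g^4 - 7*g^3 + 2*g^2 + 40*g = (g - 5)*(g^3 - 2*g^2 - 8*g) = g*(g - 5)*(g^2 - 2*g - 8) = g*(g - 5)*(g + 2)*(g - 4)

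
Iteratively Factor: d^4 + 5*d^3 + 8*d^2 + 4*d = (d + 2)*(d^3 + 3*d^2 + 2*d) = (d + 2)^2*(d^2 + d) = d*(d + 2)^2*(d + 1)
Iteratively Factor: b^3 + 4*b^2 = (b)*(b^2 + 4*b) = b^2*(b + 4)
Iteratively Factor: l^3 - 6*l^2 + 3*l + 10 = (l - 2)*(l^2 - 4*l - 5) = (l - 5)*(l - 2)*(l + 1)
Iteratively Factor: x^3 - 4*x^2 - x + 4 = (x - 1)*(x^2 - 3*x - 4) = (x - 1)*(x + 1)*(x - 4)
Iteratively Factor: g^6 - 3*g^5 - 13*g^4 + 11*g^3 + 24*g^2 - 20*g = (g - 5)*(g^5 + 2*g^4 - 3*g^3 - 4*g^2 + 4*g) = g*(g - 5)*(g^4 + 2*g^3 - 3*g^2 - 4*g + 4) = g*(g - 5)*(g + 2)*(g^3 - 3*g + 2) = g*(g - 5)*(g - 1)*(g + 2)*(g^2 + g - 2) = g*(g - 5)*(g - 1)*(g + 2)^2*(g - 1)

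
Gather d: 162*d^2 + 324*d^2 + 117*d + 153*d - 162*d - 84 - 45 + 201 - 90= 486*d^2 + 108*d - 18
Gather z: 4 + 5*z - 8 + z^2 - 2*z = z^2 + 3*z - 4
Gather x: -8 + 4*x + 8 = 4*x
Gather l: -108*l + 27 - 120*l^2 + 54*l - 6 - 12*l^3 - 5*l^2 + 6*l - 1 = -12*l^3 - 125*l^2 - 48*l + 20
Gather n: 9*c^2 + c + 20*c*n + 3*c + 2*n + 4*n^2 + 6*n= 9*c^2 + 4*c + 4*n^2 + n*(20*c + 8)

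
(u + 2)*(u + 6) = u^2 + 8*u + 12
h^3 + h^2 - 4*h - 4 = (h - 2)*(h + 1)*(h + 2)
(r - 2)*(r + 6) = r^2 + 4*r - 12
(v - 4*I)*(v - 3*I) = v^2 - 7*I*v - 12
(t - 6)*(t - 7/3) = t^2 - 25*t/3 + 14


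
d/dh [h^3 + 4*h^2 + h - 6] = 3*h^2 + 8*h + 1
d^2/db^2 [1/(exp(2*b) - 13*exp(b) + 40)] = ((13 - 4*exp(b))*(exp(2*b) - 13*exp(b) + 40) + 2*(2*exp(b) - 13)^2*exp(b))*exp(b)/(exp(2*b) - 13*exp(b) + 40)^3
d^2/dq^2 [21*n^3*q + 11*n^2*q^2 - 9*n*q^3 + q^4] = 22*n^2 - 54*n*q + 12*q^2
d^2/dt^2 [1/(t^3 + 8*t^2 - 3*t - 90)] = 2*(-(3*t + 8)*(t^3 + 8*t^2 - 3*t - 90) + (3*t^2 + 16*t - 3)^2)/(t^3 + 8*t^2 - 3*t - 90)^3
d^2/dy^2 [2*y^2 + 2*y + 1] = 4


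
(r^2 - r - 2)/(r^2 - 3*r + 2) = (r + 1)/(r - 1)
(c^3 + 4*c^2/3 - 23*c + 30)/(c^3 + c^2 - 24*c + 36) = (c - 5/3)/(c - 2)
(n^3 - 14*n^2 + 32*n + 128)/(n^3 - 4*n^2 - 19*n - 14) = (n^2 - 16*n + 64)/(n^2 - 6*n - 7)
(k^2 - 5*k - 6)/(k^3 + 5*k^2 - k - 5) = (k - 6)/(k^2 + 4*k - 5)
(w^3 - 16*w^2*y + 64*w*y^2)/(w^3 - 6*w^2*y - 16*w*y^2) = (w - 8*y)/(w + 2*y)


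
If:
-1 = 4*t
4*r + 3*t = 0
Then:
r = 3/16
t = -1/4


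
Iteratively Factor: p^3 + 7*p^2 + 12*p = (p + 3)*(p^2 + 4*p) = (p + 3)*(p + 4)*(p)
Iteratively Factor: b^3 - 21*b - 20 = (b - 5)*(b^2 + 5*b + 4) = (b - 5)*(b + 1)*(b + 4)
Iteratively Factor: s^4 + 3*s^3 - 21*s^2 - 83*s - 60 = (s + 1)*(s^3 + 2*s^2 - 23*s - 60) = (s + 1)*(s + 4)*(s^2 - 2*s - 15) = (s - 5)*(s + 1)*(s + 4)*(s + 3)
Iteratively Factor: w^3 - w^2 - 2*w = (w + 1)*(w^2 - 2*w) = (w - 2)*(w + 1)*(w)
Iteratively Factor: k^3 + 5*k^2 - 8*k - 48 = (k + 4)*(k^2 + k - 12) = (k - 3)*(k + 4)*(k + 4)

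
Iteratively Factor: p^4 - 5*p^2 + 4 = (p - 2)*(p^3 + 2*p^2 - p - 2) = (p - 2)*(p + 1)*(p^2 + p - 2) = (p - 2)*(p + 1)*(p + 2)*(p - 1)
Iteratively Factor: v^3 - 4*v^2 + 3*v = (v)*(v^2 - 4*v + 3) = v*(v - 1)*(v - 3)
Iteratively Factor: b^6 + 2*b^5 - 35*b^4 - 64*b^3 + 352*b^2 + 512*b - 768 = (b + 4)*(b^5 - 2*b^4 - 27*b^3 + 44*b^2 + 176*b - 192) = (b - 4)*(b + 4)*(b^4 + 2*b^3 - 19*b^2 - 32*b + 48) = (b - 4)*(b + 4)^2*(b^3 - 2*b^2 - 11*b + 12) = (b - 4)*(b + 3)*(b + 4)^2*(b^2 - 5*b + 4) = (b - 4)*(b - 1)*(b + 3)*(b + 4)^2*(b - 4)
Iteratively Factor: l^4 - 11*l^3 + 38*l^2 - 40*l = (l - 2)*(l^3 - 9*l^2 + 20*l) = (l - 4)*(l - 2)*(l^2 - 5*l) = (l - 5)*(l - 4)*(l - 2)*(l)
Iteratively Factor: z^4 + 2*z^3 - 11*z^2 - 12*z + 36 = (z + 3)*(z^3 - z^2 - 8*z + 12) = (z - 2)*(z + 3)*(z^2 + z - 6) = (z - 2)^2*(z + 3)*(z + 3)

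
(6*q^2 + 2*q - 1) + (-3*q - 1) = 6*q^2 - q - 2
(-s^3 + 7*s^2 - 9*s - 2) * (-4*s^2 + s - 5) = 4*s^5 - 29*s^4 + 48*s^3 - 36*s^2 + 43*s + 10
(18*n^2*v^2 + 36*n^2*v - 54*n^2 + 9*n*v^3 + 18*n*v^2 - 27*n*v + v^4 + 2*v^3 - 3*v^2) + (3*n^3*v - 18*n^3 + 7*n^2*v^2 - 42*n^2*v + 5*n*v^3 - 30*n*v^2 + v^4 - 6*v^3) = 3*n^3*v - 18*n^3 + 25*n^2*v^2 - 6*n^2*v - 54*n^2 + 14*n*v^3 - 12*n*v^2 - 27*n*v + 2*v^4 - 4*v^3 - 3*v^2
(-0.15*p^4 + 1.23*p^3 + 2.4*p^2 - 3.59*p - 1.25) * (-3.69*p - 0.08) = 0.5535*p^5 - 4.5267*p^4 - 8.9544*p^3 + 13.0551*p^2 + 4.8997*p + 0.1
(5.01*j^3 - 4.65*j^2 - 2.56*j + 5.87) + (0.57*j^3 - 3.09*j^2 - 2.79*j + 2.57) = 5.58*j^3 - 7.74*j^2 - 5.35*j + 8.44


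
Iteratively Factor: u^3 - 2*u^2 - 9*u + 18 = (u - 3)*(u^2 + u - 6) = (u - 3)*(u + 3)*(u - 2)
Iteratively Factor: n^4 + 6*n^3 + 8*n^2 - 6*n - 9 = (n + 3)*(n^3 + 3*n^2 - n - 3) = (n + 3)^2*(n^2 - 1) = (n + 1)*(n + 3)^2*(n - 1)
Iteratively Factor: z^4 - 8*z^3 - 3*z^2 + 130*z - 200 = (z - 5)*(z^3 - 3*z^2 - 18*z + 40) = (z - 5)*(z - 2)*(z^2 - z - 20) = (z - 5)*(z - 2)*(z + 4)*(z - 5)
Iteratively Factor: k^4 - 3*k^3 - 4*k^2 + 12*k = (k - 2)*(k^3 - k^2 - 6*k) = (k - 2)*(k + 2)*(k^2 - 3*k) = k*(k - 2)*(k + 2)*(k - 3)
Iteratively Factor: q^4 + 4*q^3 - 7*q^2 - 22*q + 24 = (q - 2)*(q^3 + 6*q^2 + 5*q - 12) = (q - 2)*(q + 4)*(q^2 + 2*q - 3) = (q - 2)*(q - 1)*(q + 4)*(q + 3)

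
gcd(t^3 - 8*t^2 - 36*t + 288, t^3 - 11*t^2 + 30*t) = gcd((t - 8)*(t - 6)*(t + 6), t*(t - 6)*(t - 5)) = t - 6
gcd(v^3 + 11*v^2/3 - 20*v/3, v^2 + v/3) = v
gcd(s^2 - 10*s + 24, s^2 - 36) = s - 6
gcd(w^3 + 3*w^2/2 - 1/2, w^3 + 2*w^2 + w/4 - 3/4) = w^2 + w/2 - 1/2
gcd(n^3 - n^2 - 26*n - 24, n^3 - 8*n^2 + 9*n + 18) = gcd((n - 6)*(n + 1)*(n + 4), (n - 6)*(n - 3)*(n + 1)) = n^2 - 5*n - 6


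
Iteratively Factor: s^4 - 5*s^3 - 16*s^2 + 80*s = (s - 5)*(s^3 - 16*s) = s*(s - 5)*(s^2 - 16) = s*(s - 5)*(s + 4)*(s - 4)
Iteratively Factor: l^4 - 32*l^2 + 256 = (l + 4)*(l^3 - 4*l^2 - 16*l + 64) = (l - 4)*(l + 4)*(l^2 - 16) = (l - 4)*(l + 4)^2*(l - 4)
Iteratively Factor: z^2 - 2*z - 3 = (z - 3)*(z + 1)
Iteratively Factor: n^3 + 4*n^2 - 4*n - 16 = (n - 2)*(n^2 + 6*n + 8) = (n - 2)*(n + 2)*(n + 4)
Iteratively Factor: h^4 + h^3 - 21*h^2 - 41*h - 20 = (h + 4)*(h^3 - 3*h^2 - 9*h - 5) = (h + 1)*(h + 4)*(h^2 - 4*h - 5) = (h + 1)^2*(h + 4)*(h - 5)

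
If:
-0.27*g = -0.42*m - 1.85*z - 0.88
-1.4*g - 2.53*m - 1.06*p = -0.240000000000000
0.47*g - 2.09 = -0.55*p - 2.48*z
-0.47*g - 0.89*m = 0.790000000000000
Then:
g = 1.35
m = -1.60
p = 2.26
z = 0.08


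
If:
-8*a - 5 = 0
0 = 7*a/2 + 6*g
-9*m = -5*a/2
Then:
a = -5/8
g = 35/96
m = -25/144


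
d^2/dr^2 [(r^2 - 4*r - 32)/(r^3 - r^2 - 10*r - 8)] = 2*(r^6 - 12*r^5 - 150*r^4 + 258*r^3 + 648*r^2 - 1632*r - 2560)/(r^9 - 3*r^8 - 27*r^7 + 35*r^6 + 318*r^5 + 156*r^4 - 1288*r^3 - 2592*r^2 - 1920*r - 512)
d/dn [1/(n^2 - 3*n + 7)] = (3 - 2*n)/(n^2 - 3*n + 7)^2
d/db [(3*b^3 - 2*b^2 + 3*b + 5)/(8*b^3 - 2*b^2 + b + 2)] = (10*b^4 - 42*b^3 - 98*b^2 + 12*b + 1)/(64*b^6 - 32*b^5 + 20*b^4 + 28*b^3 - 7*b^2 + 4*b + 4)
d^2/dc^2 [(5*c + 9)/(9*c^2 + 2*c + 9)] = 2*(4*(5*c + 9)*(9*c + 1)^2 - (135*c + 91)*(9*c^2 + 2*c + 9))/(9*c^2 + 2*c + 9)^3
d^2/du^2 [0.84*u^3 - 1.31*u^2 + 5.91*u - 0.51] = 5.04*u - 2.62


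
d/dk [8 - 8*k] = -8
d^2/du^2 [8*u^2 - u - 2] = 16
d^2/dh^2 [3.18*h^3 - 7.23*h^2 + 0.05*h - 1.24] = 19.08*h - 14.46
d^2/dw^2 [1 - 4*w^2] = -8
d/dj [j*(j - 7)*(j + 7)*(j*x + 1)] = 4*j^3*x + 3*j^2 - 98*j*x - 49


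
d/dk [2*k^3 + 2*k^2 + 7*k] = 6*k^2 + 4*k + 7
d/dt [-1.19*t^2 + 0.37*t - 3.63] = 0.37 - 2.38*t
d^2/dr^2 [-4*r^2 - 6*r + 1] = -8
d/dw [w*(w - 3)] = 2*w - 3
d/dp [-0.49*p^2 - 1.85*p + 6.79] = -0.98*p - 1.85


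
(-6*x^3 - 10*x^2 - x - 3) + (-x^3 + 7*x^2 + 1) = -7*x^3 - 3*x^2 - x - 2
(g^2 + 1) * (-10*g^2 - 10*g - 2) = -10*g^4 - 10*g^3 - 12*g^2 - 10*g - 2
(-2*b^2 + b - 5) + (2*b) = -2*b^2 + 3*b - 5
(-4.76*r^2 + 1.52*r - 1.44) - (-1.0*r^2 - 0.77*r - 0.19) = -3.76*r^2 + 2.29*r - 1.25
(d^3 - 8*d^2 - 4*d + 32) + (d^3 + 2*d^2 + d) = 2*d^3 - 6*d^2 - 3*d + 32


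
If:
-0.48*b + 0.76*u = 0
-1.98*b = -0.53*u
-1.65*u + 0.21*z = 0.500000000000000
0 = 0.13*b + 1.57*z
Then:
No Solution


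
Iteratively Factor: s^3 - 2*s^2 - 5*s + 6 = (s + 2)*(s^2 - 4*s + 3) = (s - 1)*(s + 2)*(s - 3)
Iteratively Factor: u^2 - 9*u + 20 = (u - 5)*(u - 4)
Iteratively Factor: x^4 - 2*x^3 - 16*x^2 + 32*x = (x)*(x^3 - 2*x^2 - 16*x + 32) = x*(x - 4)*(x^2 + 2*x - 8) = x*(x - 4)*(x + 4)*(x - 2)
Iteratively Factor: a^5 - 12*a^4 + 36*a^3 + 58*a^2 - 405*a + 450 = (a + 3)*(a^4 - 15*a^3 + 81*a^2 - 185*a + 150) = (a - 3)*(a + 3)*(a^3 - 12*a^2 + 45*a - 50) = (a - 5)*(a - 3)*(a + 3)*(a^2 - 7*a + 10) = (a - 5)*(a - 3)*(a - 2)*(a + 3)*(a - 5)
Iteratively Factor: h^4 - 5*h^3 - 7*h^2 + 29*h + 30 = (h + 1)*(h^3 - 6*h^2 - h + 30) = (h - 3)*(h + 1)*(h^2 - 3*h - 10) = (h - 5)*(h - 3)*(h + 1)*(h + 2)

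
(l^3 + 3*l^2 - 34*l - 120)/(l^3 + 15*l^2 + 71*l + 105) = (l^2 - 2*l - 24)/(l^2 + 10*l + 21)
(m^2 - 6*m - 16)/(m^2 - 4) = (m - 8)/(m - 2)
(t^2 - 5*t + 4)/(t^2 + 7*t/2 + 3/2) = 2*(t^2 - 5*t + 4)/(2*t^2 + 7*t + 3)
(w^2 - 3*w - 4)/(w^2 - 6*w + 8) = (w + 1)/(w - 2)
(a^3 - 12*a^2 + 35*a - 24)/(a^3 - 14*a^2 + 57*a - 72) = (a - 1)/(a - 3)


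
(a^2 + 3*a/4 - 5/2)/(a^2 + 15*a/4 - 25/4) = (a + 2)/(a + 5)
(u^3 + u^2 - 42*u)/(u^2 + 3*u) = (u^2 + u - 42)/(u + 3)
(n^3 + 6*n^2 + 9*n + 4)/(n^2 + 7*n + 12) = (n^2 + 2*n + 1)/(n + 3)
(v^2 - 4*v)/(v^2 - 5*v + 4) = v/(v - 1)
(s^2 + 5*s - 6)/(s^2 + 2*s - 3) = (s + 6)/(s + 3)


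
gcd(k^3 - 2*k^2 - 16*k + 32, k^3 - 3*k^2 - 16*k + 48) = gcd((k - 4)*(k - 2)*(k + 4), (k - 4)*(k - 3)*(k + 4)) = k^2 - 16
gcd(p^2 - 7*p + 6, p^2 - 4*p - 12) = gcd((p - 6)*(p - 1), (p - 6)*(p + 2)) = p - 6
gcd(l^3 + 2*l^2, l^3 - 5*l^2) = l^2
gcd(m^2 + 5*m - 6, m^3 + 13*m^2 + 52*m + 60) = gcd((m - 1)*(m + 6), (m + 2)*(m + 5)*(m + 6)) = m + 6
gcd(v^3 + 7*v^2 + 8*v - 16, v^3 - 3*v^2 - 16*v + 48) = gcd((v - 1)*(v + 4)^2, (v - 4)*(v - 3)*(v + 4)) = v + 4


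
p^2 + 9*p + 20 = (p + 4)*(p + 5)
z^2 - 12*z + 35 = (z - 7)*(z - 5)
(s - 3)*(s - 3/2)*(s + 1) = s^3 - 7*s^2/2 + 9/2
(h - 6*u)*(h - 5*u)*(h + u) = h^3 - 10*h^2*u + 19*h*u^2 + 30*u^3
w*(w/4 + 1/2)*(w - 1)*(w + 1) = w^4/4 + w^3/2 - w^2/4 - w/2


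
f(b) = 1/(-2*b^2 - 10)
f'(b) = 4*b/(-2*b^2 - 10)^2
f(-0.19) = -0.10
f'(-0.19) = -0.01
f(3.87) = -0.03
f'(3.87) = 0.01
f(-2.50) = -0.04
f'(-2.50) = -0.02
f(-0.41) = -0.10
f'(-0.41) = -0.02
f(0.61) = -0.09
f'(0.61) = 0.02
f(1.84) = -0.06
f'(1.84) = 0.03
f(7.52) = -0.01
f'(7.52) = 0.00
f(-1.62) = -0.07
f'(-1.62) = -0.03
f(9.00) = -0.00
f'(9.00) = 0.00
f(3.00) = -0.04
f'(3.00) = 0.02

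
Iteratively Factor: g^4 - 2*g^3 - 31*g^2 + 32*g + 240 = (g + 3)*(g^3 - 5*g^2 - 16*g + 80) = (g - 4)*(g + 3)*(g^2 - g - 20) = (g - 4)*(g + 3)*(g + 4)*(g - 5)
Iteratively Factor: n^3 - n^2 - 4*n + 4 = (n + 2)*(n^2 - 3*n + 2) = (n - 2)*(n + 2)*(n - 1)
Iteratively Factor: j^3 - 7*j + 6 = (j - 1)*(j^2 + j - 6) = (j - 1)*(j + 3)*(j - 2)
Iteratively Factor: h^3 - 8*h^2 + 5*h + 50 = (h + 2)*(h^2 - 10*h + 25) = (h - 5)*(h + 2)*(h - 5)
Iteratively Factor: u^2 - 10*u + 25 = (u - 5)*(u - 5)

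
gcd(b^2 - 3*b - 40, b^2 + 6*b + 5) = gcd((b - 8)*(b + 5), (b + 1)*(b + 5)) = b + 5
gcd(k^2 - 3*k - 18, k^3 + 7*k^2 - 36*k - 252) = k - 6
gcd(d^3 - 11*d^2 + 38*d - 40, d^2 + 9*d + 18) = 1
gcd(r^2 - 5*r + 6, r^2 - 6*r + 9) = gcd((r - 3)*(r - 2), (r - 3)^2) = r - 3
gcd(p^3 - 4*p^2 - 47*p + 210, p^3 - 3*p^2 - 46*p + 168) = p^2 + p - 42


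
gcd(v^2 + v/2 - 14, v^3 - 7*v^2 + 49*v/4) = v - 7/2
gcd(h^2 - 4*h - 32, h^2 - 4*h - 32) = h^2 - 4*h - 32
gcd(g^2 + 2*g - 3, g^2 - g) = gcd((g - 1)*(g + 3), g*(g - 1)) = g - 1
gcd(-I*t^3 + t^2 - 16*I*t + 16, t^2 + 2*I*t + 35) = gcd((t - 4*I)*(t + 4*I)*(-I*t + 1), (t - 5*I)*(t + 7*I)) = 1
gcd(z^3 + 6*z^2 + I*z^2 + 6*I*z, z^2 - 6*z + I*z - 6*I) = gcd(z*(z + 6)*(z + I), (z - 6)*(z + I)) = z + I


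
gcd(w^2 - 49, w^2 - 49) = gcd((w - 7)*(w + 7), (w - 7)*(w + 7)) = w^2 - 49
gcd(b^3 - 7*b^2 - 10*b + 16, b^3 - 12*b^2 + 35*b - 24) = b^2 - 9*b + 8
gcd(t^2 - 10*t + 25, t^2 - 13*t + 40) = t - 5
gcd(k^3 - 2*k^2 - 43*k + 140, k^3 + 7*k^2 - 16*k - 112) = k^2 + 3*k - 28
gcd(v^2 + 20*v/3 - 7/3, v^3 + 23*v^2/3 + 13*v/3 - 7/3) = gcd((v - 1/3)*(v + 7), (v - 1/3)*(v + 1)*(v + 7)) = v^2 + 20*v/3 - 7/3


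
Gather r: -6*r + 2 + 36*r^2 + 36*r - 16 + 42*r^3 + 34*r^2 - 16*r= 42*r^3 + 70*r^2 + 14*r - 14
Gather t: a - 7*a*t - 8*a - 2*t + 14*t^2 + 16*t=-7*a + 14*t^2 + t*(14 - 7*a)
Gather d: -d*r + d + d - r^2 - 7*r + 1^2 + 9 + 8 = d*(2 - r) - r^2 - 7*r + 18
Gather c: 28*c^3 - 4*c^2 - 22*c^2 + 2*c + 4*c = 28*c^3 - 26*c^2 + 6*c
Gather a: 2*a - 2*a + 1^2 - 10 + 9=0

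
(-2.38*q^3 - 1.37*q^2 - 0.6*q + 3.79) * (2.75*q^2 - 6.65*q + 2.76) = -6.545*q^5 + 12.0595*q^4 + 0.891700000000002*q^3 + 10.6313*q^2 - 26.8595*q + 10.4604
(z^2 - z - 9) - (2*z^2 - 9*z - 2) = -z^2 + 8*z - 7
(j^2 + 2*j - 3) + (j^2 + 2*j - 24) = 2*j^2 + 4*j - 27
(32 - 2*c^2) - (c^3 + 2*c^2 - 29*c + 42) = -c^3 - 4*c^2 + 29*c - 10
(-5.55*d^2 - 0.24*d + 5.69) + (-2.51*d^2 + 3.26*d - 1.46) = -8.06*d^2 + 3.02*d + 4.23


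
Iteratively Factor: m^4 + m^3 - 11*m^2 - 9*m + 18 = (m - 3)*(m^3 + 4*m^2 + m - 6) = (m - 3)*(m + 3)*(m^2 + m - 2) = (m - 3)*(m + 2)*(m + 3)*(m - 1)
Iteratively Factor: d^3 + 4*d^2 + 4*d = (d)*(d^2 + 4*d + 4) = d*(d + 2)*(d + 2)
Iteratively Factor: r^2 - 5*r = (r)*(r - 5)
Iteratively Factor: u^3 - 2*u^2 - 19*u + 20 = (u - 1)*(u^2 - u - 20) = (u - 5)*(u - 1)*(u + 4)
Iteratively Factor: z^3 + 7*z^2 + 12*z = (z + 3)*(z^2 + 4*z) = (z + 3)*(z + 4)*(z)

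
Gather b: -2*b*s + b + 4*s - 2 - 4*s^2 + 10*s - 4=b*(1 - 2*s) - 4*s^2 + 14*s - 6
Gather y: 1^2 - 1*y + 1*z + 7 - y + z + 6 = -2*y + 2*z + 14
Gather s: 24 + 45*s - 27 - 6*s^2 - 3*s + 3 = -6*s^2 + 42*s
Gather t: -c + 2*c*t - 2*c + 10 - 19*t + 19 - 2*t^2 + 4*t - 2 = -3*c - 2*t^2 + t*(2*c - 15) + 27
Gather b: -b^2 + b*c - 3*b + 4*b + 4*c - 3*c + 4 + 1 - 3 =-b^2 + b*(c + 1) + c + 2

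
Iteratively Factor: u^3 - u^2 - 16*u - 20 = (u - 5)*(u^2 + 4*u + 4) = (u - 5)*(u + 2)*(u + 2)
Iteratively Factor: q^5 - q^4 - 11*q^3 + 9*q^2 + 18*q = (q - 3)*(q^4 + 2*q^3 - 5*q^2 - 6*q) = (q - 3)*(q + 1)*(q^3 + q^2 - 6*q) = (q - 3)*(q + 1)*(q + 3)*(q^2 - 2*q) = (q - 3)*(q - 2)*(q + 1)*(q + 3)*(q)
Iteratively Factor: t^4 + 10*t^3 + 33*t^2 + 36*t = (t + 3)*(t^3 + 7*t^2 + 12*t) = (t + 3)^2*(t^2 + 4*t) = t*(t + 3)^2*(t + 4)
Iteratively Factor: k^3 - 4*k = (k - 2)*(k^2 + 2*k) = k*(k - 2)*(k + 2)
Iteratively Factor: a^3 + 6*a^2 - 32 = (a + 4)*(a^2 + 2*a - 8) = (a + 4)^2*(a - 2)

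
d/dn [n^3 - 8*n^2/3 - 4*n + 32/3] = 3*n^2 - 16*n/3 - 4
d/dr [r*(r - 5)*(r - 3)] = 3*r^2 - 16*r + 15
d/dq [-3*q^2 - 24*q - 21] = -6*q - 24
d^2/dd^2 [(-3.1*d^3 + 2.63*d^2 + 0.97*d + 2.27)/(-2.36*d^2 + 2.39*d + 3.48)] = (5.6843418860808e-14*d^4 + 45.860852*d^3 - 50.756016*d^2 + 254.277192*d - 110.784382)/(13.144256*d^6 - 39.934032*d^5 - 17.704956*d^4 + 104.119633*d^3 + 26.107308*d^2 - 86.831568*d - 42.144192)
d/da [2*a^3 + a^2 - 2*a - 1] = 6*a^2 + 2*a - 2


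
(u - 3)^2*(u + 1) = u^3 - 5*u^2 + 3*u + 9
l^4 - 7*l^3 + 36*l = l*(l - 6)*(l - 3)*(l + 2)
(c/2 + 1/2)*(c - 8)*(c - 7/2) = c^3/2 - 21*c^2/4 + 33*c/4 + 14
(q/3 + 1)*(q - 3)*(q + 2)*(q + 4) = q^4/3 + 2*q^3 - q^2/3 - 18*q - 24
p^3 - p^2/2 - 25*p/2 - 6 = (p - 4)*(p + 1/2)*(p + 3)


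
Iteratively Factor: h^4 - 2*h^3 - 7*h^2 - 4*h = (h + 1)*(h^3 - 3*h^2 - 4*h) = h*(h + 1)*(h^2 - 3*h - 4) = h*(h - 4)*(h + 1)*(h + 1)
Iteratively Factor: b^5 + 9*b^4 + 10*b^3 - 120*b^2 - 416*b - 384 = (b + 2)*(b^4 + 7*b^3 - 4*b^2 - 112*b - 192) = (b + 2)*(b + 4)*(b^3 + 3*b^2 - 16*b - 48) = (b + 2)*(b + 3)*(b + 4)*(b^2 - 16) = (b + 2)*(b + 3)*(b + 4)^2*(b - 4)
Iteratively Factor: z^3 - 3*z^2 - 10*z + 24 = (z + 3)*(z^2 - 6*z + 8) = (z - 4)*(z + 3)*(z - 2)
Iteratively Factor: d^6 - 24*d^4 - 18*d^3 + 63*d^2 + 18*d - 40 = (d - 1)*(d^5 + d^4 - 23*d^3 - 41*d^2 + 22*d + 40) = (d - 1)^2*(d^4 + 2*d^3 - 21*d^2 - 62*d - 40) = (d - 1)^2*(d + 2)*(d^3 - 21*d - 20) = (d - 1)^2*(d + 1)*(d + 2)*(d^2 - d - 20) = (d - 1)^2*(d + 1)*(d + 2)*(d + 4)*(d - 5)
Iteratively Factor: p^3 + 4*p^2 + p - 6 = (p - 1)*(p^2 + 5*p + 6) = (p - 1)*(p + 3)*(p + 2)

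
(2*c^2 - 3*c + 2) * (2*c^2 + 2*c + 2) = 4*c^4 - 2*c^3 + 2*c^2 - 2*c + 4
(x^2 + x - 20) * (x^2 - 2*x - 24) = x^4 - x^3 - 46*x^2 + 16*x + 480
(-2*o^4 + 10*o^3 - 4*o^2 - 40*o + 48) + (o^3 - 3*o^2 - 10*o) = -2*o^4 + 11*o^3 - 7*o^2 - 50*o + 48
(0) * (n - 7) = 0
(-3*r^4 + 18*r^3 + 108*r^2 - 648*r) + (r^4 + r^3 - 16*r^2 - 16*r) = -2*r^4 + 19*r^3 + 92*r^2 - 664*r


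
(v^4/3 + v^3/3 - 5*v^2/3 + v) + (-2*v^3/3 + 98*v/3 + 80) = v^4/3 - v^3/3 - 5*v^2/3 + 101*v/3 + 80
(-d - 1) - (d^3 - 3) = -d^3 - d + 2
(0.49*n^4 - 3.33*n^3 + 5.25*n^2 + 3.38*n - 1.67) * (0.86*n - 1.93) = 0.4214*n^5 - 3.8095*n^4 + 10.9419*n^3 - 7.2257*n^2 - 7.9596*n + 3.2231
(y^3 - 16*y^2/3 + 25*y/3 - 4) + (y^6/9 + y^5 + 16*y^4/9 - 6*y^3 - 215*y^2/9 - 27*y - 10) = y^6/9 + y^5 + 16*y^4/9 - 5*y^3 - 263*y^2/9 - 56*y/3 - 14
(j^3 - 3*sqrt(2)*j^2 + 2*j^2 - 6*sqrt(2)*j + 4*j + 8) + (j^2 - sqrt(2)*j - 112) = j^3 - 3*sqrt(2)*j^2 + 3*j^2 - 7*sqrt(2)*j + 4*j - 104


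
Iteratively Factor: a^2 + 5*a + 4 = (a + 1)*(a + 4)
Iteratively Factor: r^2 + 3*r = (r)*(r + 3)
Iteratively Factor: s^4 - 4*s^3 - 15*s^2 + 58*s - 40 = (s - 5)*(s^3 + s^2 - 10*s + 8) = (s - 5)*(s + 4)*(s^2 - 3*s + 2) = (s - 5)*(s - 1)*(s + 4)*(s - 2)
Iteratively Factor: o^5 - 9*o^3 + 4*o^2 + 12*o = (o - 2)*(o^4 + 2*o^3 - 5*o^2 - 6*o) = o*(o - 2)*(o^3 + 2*o^2 - 5*o - 6) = o*(o - 2)^2*(o^2 + 4*o + 3) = o*(o - 2)^2*(o + 3)*(o + 1)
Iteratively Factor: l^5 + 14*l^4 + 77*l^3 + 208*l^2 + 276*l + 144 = (l + 3)*(l^4 + 11*l^3 + 44*l^2 + 76*l + 48) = (l + 2)*(l + 3)*(l^3 + 9*l^2 + 26*l + 24) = (l + 2)*(l + 3)^2*(l^2 + 6*l + 8) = (l + 2)^2*(l + 3)^2*(l + 4)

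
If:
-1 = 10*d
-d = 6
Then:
No Solution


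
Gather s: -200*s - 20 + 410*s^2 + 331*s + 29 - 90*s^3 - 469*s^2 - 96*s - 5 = -90*s^3 - 59*s^2 + 35*s + 4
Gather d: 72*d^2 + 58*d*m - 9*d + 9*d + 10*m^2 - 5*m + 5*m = 72*d^2 + 58*d*m + 10*m^2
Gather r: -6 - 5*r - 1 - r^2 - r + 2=-r^2 - 6*r - 5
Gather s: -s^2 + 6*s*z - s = -s^2 + s*(6*z - 1)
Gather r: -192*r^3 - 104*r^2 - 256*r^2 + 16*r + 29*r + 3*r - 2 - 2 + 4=-192*r^3 - 360*r^2 + 48*r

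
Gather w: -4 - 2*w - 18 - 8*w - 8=-10*w - 30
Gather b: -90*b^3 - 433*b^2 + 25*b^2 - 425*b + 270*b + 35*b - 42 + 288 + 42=-90*b^3 - 408*b^2 - 120*b + 288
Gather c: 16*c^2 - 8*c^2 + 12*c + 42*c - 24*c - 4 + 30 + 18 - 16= 8*c^2 + 30*c + 28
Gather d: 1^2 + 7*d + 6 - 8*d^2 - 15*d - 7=-8*d^2 - 8*d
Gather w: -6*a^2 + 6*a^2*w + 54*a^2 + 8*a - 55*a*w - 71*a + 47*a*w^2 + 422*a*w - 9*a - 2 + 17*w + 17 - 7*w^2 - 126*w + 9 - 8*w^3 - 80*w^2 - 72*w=48*a^2 - 72*a - 8*w^3 + w^2*(47*a - 87) + w*(6*a^2 + 367*a - 181) + 24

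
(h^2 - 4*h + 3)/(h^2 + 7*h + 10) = (h^2 - 4*h + 3)/(h^2 + 7*h + 10)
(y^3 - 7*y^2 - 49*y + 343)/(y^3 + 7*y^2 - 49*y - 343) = (y - 7)/(y + 7)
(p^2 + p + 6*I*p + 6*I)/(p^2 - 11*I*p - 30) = (p^2 + p*(1 + 6*I) + 6*I)/(p^2 - 11*I*p - 30)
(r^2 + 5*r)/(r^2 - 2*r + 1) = r*(r + 5)/(r^2 - 2*r + 1)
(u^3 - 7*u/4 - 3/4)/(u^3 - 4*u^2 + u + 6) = (u^2 - u - 3/4)/(u^2 - 5*u + 6)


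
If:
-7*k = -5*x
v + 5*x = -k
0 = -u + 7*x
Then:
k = 5*x/7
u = 7*x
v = -40*x/7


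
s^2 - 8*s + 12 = (s - 6)*(s - 2)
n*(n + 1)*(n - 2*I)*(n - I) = n^4 + n^3 - 3*I*n^3 - 2*n^2 - 3*I*n^2 - 2*n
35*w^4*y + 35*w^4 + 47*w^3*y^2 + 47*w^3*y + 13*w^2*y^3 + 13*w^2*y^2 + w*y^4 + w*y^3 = (w + y)*(5*w + y)*(7*w + y)*(w*y + w)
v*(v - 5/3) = v^2 - 5*v/3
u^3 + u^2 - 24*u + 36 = (u - 3)*(u - 2)*(u + 6)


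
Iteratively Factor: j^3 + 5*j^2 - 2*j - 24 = (j + 3)*(j^2 + 2*j - 8) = (j - 2)*(j + 3)*(j + 4)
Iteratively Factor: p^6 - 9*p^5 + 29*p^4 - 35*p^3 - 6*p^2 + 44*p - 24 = (p - 1)*(p^5 - 8*p^4 + 21*p^3 - 14*p^2 - 20*p + 24) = (p - 2)*(p - 1)*(p^4 - 6*p^3 + 9*p^2 + 4*p - 12) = (p - 2)^2*(p - 1)*(p^3 - 4*p^2 + p + 6) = (p - 2)^3*(p - 1)*(p^2 - 2*p - 3) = (p - 3)*(p - 2)^3*(p - 1)*(p + 1)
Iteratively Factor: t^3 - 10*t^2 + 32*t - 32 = (t - 2)*(t^2 - 8*t + 16) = (t - 4)*(t - 2)*(t - 4)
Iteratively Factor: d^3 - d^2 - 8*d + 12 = (d - 2)*(d^2 + d - 6) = (d - 2)*(d + 3)*(d - 2)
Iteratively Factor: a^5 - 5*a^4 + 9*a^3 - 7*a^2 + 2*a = (a - 1)*(a^4 - 4*a^3 + 5*a^2 - 2*a) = a*(a - 1)*(a^3 - 4*a^2 + 5*a - 2) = a*(a - 1)^2*(a^2 - 3*a + 2) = a*(a - 1)^3*(a - 2)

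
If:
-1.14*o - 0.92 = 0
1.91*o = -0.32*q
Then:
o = -0.81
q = 4.82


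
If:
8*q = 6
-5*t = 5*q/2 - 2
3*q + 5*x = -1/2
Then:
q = 3/4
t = 1/40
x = -11/20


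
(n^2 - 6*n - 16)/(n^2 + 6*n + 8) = (n - 8)/(n + 4)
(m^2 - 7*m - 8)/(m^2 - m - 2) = (m - 8)/(m - 2)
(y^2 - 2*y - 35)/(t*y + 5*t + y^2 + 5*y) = (y - 7)/(t + y)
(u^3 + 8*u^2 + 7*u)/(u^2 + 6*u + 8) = u*(u^2 + 8*u + 7)/(u^2 + 6*u + 8)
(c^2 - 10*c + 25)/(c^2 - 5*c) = (c - 5)/c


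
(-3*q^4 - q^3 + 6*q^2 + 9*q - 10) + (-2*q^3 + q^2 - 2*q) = -3*q^4 - 3*q^3 + 7*q^2 + 7*q - 10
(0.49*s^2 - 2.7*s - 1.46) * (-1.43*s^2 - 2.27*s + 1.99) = -0.7007*s^4 + 2.7487*s^3 + 9.1919*s^2 - 2.0588*s - 2.9054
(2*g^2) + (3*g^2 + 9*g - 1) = 5*g^2 + 9*g - 1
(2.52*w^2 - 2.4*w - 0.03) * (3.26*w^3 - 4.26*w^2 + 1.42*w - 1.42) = 8.2152*w^5 - 18.5592*w^4 + 13.7046*w^3 - 6.8586*w^2 + 3.3654*w + 0.0426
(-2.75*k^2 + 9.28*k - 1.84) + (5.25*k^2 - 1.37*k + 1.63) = 2.5*k^2 + 7.91*k - 0.21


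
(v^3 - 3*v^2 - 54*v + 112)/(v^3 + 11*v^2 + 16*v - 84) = (v - 8)/(v + 6)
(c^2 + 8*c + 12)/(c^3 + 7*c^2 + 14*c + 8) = (c + 6)/(c^2 + 5*c + 4)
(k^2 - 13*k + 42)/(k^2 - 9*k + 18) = (k - 7)/(k - 3)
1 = 1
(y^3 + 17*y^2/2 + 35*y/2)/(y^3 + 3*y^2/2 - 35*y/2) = (2*y + 7)/(2*y - 7)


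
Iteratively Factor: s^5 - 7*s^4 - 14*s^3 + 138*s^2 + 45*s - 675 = (s - 3)*(s^4 - 4*s^3 - 26*s^2 + 60*s + 225) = (s - 5)*(s - 3)*(s^3 + s^2 - 21*s - 45) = (s - 5)^2*(s - 3)*(s^2 + 6*s + 9) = (s - 5)^2*(s - 3)*(s + 3)*(s + 3)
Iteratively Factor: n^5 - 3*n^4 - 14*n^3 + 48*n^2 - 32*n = (n + 4)*(n^4 - 7*n^3 + 14*n^2 - 8*n) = n*(n + 4)*(n^3 - 7*n^2 + 14*n - 8) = n*(n - 2)*(n + 4)*(n^2 - 5*n + 4) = n*(n - 2)*(n - 1)*(n + 4)*(n - 4)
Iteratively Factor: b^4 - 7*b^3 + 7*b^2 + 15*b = (b + 1)*(b^3 - 8*b^2 + 15*b) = (b - 3)*(b + 1)*(b^2 - 5*b) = b*(b - 3)*(b + 1)*(b - 5)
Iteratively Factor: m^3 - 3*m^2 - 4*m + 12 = (m - 2)*(m^2 - m - 6) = (m - 2)*(m + 2)*(m - 3)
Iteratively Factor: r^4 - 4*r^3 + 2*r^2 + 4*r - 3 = (r - 1)*(r^3 - 3*r^2 - r + 3) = (r - 1)*(r + 1)*(r^2 - 4*r + 3) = (r - 1)^2*(r + 1)*(r - 3)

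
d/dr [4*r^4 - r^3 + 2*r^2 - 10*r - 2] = 16*r^3 - 3*r^2 + 4*r - 10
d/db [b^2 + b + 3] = 2*b + 1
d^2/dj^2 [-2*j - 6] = 0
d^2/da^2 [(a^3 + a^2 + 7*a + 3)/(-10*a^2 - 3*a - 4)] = 2*(-639*a^3 - 816*a^2 + 522*a + 161)/(1000*a^6 + 900*a^5 + 1470*a^4 + 747*a^3 + 588*a^2 + 144*a + 64)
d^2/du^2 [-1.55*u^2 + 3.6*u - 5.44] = -3.10000000000000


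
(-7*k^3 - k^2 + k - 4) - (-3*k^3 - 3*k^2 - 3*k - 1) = -4*k^3 + 2*k^2 + 4*k - 3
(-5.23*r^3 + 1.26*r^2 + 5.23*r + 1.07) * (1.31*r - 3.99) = -6.8513*r^4 + 22.5183*r^3 + 1.8239*r^2 - 19.466*r - 4.2693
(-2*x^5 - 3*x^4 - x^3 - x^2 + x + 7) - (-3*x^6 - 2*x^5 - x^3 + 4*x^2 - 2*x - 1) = 3*x^6 - 3*x^4 - 5*x^2 + 3*x + 8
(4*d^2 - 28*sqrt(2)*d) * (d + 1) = 4*d^3 - 28*sqrt(2)*d^2 + 4*d^2 - 28*sqrt(2)*d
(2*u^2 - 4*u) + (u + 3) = 2*u^2 - 3*u + 3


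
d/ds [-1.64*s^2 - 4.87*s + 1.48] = -3.28*s - 4.87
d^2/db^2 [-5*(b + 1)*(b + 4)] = -10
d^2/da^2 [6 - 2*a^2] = -4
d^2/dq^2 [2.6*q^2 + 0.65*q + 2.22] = 5.20000000000000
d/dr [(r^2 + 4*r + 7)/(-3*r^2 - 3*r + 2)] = (9*r^2 + 46*r + 29)/(9*r^4 + 18*r^3 - 3*r^2 - 12*r + 4)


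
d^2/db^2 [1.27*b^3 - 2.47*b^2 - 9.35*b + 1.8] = 7.62*b - 4.94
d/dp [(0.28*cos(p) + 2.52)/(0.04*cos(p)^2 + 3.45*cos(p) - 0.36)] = (0.0112*cos(p)^2 + 0.2016*cos(p) + 8.7948)*sin(p)/(0.0016*cos(p)^4 + 0.276*cos(p)^3 + 11.8737*cos(p)^2 - 2.484*cos(p) + 0.1296)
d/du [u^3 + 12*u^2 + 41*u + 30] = 3*u^2 + 24*u + 41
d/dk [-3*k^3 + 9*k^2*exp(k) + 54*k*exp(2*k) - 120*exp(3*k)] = 9*k^2*exp(k) - 9*k^2 + 108*k*exp(2*k) + 18*k*exp(k) - 360*exp(3*k) + 54*exp(2*k)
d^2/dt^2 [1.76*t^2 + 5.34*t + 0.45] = 3.52000000000000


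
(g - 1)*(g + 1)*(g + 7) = g^3 + 7*g^2 - g - 7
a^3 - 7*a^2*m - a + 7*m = (a - 1)*(a + 1)*(a - 7*m)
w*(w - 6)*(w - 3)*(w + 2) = w^4 - 7*w^3 + 36*w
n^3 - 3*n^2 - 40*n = n*(n - 8)*(n + 5)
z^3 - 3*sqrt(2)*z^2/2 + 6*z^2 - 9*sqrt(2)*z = z*(z + 6)*(z - 3*sqrt(2)/2)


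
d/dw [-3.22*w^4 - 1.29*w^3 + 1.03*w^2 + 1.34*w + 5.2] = -12.88*w^3 - 3.87*w^2 + 2.06*w + 1.34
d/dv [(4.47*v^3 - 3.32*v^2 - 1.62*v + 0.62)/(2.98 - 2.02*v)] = (-18.0588*v^3 + 46.6682*v^2 - 19.7872*v - 3.5752)/(4.0804*v^2 - 12.0392*v + 8.8804)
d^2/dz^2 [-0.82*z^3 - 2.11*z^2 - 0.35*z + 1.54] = -4.92*z - 4.22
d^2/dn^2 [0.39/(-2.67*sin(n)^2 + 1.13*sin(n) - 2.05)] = (11.121084*sin(n)^4 - 3.530007*sin(n)^3 - 24.722295*sin(n)^2 + 7.963449*sin(n) + 3.273348)/(2.67*sin(n)^2 - 1.13*sin(n) + 2.05)^3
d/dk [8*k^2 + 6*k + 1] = 16*k + 6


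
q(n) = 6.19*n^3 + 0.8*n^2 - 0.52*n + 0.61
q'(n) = 18.57*n^2 + 1.6*n - 0.52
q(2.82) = 144.32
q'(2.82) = 151.67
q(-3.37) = -225.46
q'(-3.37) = 204.99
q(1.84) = 40.92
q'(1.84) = 65.29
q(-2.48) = -87.60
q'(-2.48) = 109.72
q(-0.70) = -0.76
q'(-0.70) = 7.46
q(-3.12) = -177.98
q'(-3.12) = 175.26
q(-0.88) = -2.53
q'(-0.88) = 12.45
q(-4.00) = -380.67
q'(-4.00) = 290.20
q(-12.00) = -10574.27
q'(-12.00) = 2654.36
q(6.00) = 1363.33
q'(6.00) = 677.60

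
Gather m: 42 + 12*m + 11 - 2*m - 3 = 10*m + 50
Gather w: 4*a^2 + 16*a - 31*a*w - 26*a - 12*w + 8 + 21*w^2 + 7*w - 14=4*a^2 - 10*a + 21*w^2 + w*(-31*a - 5) - 6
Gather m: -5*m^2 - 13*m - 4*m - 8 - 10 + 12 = -5*m^2 - 17*m - 6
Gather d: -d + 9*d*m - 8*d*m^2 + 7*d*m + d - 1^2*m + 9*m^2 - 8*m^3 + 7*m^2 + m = d*(-8*m^2 + 16*m) - 8*m^3 + 16*m^2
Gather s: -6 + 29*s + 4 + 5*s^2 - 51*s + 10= 5*s^2 - 22*s + 8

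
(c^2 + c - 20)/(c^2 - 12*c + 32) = (c + 5)/(c - 8)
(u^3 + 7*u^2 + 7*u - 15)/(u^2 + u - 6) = (u^2 + 4*u - 5)/(u - 2)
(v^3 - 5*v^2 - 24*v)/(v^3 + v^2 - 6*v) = (v - 8)/(v - 2)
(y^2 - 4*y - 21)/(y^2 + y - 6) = (y - 7)/(y - 2)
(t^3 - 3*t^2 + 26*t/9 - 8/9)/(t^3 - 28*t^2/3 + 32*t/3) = (3*t^2 - 5*t + 2)/(3*t*(t - 8))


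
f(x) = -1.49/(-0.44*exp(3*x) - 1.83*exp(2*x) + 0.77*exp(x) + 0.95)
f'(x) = -1.49*(1.32*exp(3*x) + 3.66*exp(2*x) - 0.77*exp(x))/(-0.44*exp(3*x) - 1.83*exp(2*x) + 0.77*exp(x) + 0.95)^2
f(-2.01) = -1.46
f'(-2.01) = 0.05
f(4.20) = 0.00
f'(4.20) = -0.00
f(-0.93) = -1.58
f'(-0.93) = -0.58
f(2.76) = 0.00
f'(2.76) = -0.00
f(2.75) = 0.00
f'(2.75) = -0.00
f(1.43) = 0.02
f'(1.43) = -0.07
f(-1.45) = -1.45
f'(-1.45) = -0.05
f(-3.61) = -1.54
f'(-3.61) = 0.03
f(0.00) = 2.71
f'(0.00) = -20.74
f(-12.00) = -1.57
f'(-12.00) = 0.00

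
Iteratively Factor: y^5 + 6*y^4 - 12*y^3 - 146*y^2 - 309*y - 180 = (y + 3)*(y^4 + 3*y^3 - 21*y^2 - 83*y - 60) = (y + 1)*(y + 3)*(y^3 + 2*y^2 - 23*y - 60) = (y + 1)*(y + 3)*(y + 4)*(y^2 - 2*y - 15) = (y - 5)*(y + 1)*(y + 3)*(y + 4)*(y + 3)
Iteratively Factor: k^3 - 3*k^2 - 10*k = (k - 5)*(k^2 + 2*k) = (k - 5)*(k + 2)*(k)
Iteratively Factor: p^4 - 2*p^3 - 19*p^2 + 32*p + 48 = (p - 3)*(p^3 + p^2 - 16*p - 16) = (p - 3)*(p + 1)*(p^2 - 16) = (p - 3)*(p + 1)*(p + 4)*(p - 4)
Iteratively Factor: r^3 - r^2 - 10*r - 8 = (r + 2)*(r^2 - 3*r - 4) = (r + 1)*(r + 2)*(r - 4)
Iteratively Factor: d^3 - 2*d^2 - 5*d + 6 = (d - 3)*(d^2 + d - 2) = (d - 3)*(d + 2)*(d - 1)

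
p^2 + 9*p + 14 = (p + 2)*(p + 7)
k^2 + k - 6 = (k - 2)*(k + 3)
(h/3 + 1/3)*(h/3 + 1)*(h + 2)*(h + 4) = h^4/9 + 10*h^3/9 + 35*h^2/9 + 50*h/9 + 8/3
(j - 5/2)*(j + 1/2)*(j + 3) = j^3 + j^2 - 29*j/4 - 15/4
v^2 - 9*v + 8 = (v - 8)*(v - 1)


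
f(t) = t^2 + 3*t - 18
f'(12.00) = 27.00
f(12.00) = 162.00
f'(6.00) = 15.00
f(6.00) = 36.00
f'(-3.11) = -3.22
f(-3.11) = -17.66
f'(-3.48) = -3.96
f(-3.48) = -16.33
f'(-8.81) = -14.62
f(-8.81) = 33.19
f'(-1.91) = -0.82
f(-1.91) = -20.08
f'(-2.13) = -1.26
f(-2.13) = -19.85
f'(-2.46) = -1.92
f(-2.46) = -19.33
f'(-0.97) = 1.06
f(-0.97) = -19.97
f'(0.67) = 4.34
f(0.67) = -15.54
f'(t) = 2*t + 3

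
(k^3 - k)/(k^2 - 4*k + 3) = k*(k + 1)/(k - 3)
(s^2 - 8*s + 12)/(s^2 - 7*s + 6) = (s - 2)/(s - 1)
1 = 1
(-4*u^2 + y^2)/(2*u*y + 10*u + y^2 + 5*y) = (-2*u + y)/(y + 5)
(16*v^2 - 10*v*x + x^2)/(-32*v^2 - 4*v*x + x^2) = (-2*v + x)/(4*v + x)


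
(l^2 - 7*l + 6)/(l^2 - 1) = (l - 6)/(l + 1)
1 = 1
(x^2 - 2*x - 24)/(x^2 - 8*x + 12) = (x + 4)/(x - 2)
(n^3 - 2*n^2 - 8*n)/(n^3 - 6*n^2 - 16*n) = (n - 4)/(n - 8)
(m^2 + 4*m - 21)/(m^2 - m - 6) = (m + 7)/(m + 2)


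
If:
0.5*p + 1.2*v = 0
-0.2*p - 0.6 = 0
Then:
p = -3.00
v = 1.25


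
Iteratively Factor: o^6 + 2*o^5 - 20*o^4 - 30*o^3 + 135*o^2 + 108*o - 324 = (o + 3)*(o^5 - o^4 - 17*o^3 + 21*o^2 + 72*o - 108) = (o + 3)^2*(o^4 - 4*o^3 - 5*o^2 + 36*o - 36) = (o - 2)*(o + 3)^2*(o^3 - 2*o^2 - 9*o + 18) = (o - 2)^2*(o + 3)^2*(o^2 - 9) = (o - 3)*(o - 2)^2*(o + 3)^2*(o + 3)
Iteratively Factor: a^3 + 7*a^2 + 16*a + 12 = (a + 2)*(a^2 + 5*a + 6) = (a + 2)*(a + 3)*(a + 2)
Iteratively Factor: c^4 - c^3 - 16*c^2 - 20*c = (c)*(c^3 - c^2 - 16*c - 20) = c*(c + 2)*(c^2 - 3*c - 10) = c*(c + 2)^2*(c - 5)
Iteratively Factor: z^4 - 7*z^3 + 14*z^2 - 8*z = (z)*(z^3 - 7*z^2 + 14*z - 8) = z*(z - 1)*(z^2 - 6*z + 8) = z*(z - 2)*(z - 1)*(z - 4)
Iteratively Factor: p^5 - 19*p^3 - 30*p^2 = (p)*(p^4 - 19*p^2 - 30*p) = p*(p + 3)*(p^3 - 3*p^2 - 10*p) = p^2*(p + 3)*(p^2 - 3*p - 10) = p^2*(p + 2)*(p + 3)*(p - 5)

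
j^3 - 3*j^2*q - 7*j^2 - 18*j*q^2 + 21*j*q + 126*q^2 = (j - 7)*(j - 6*q)*(j + 3*q)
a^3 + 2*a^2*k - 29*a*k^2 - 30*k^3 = (a - 5*k)*(a + k)*(a + 6*k)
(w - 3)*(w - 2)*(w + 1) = w^3 - 4*w^2 + w + 6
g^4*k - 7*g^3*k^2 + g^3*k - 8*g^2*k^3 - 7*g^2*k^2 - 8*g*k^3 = g*(g - 8*k)*(g + k)*(g*k + k)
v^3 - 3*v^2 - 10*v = v*(v - 5)*(v + 2)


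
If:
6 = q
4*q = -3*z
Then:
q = 6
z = -8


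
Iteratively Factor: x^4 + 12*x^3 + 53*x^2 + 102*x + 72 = (x + 3)*(x^3 + 9*x^2 + 26*x + 24) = (x + 2)*(x + 3)*(x^2 + 7*x + 12) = (x + 2)*(x + 3)^2*(x + 4)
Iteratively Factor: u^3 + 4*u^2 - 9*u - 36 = (u - 3)*(u^2 + 7*u + 12) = (u - 3)*(u + 3)*(u + 4)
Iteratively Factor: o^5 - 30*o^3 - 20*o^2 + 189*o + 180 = (o - 5)*(o^4 + 5*o^3 - 5*o^2 - 45*o - 36) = (o - 5)*(o - 3)*(o^3 + 8*o^2 + 19*o + 12) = (o - 5)*(o - 3)*(o + 4)*(o^2 + 4*o + 3) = (o - 5)*(o - 3)*(o + 1)*(o + 4)*(o + 3)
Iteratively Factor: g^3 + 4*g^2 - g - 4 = (g + 1)*(g^2 + 3*g - 4) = (g - 1)*(g + 1)*(g + 4)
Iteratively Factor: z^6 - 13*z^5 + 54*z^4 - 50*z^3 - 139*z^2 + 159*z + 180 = (z - 3)*(z^5 - 10*z^4 + 24*z^3 + 22*z^2 - 73*z - 60) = (z - 4)*(z - 3)*(z^4 - 6*z^3 + 22*z + 15) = (z - 5)*(z - 4)*(z - 3)*(z^3 - z^2 - 5*z - 3) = (z - 5)*(z - 4)*(z - 3)*(z + 1)*(z^2 - 2*z - 3) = (z - 5)*(z - 4)*(z - 3)^2*(z + 1)*(z + 1)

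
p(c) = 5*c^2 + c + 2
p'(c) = 10*c + 1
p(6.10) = 194.15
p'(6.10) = 62.00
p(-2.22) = 24.42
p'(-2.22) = -21.20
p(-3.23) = 50.93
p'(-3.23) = -31.30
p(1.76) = 19.25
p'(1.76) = 18.60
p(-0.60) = 3.20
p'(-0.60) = -5.00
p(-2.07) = 21.35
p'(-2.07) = -19.70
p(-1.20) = 8.00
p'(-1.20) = -11.00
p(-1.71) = 14.91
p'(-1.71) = -16.10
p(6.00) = 188.00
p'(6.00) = 61.00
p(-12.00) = 710.00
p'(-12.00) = -119.00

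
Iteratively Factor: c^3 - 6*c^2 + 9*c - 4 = (c - 1)*(c^2 - 5*c + 4) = (c - 4)*(c - 1)*(c - 1)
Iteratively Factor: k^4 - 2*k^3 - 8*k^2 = (k)*(k^3 - 2*k^2 - 8*k) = k*(k - 4)*(k^2 + 2*k) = k^2*(k - 4)*(k + 2)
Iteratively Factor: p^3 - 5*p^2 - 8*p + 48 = (p - 4)*(p^2 - p - 12) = (p - 4)*(p + 3)*(p - 4)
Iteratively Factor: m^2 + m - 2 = (m + 2)*(m - 1)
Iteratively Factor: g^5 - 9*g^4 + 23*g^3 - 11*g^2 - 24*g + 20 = (g - 2)*(g^4 - 7*g^3 + 9*g^2 + 7*g - 10) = (g - 2)*(g + 1)*(g^3 - 8*g^2 + 17*g - 10) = (g - 5)*(g - 2)*(g + 1)*(g^2 - 3*g + 2) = (g - 5)*(g - 2)^2*(g + 1)*(g - 1)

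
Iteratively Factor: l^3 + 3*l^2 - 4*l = (l + 4)*(l^2 - l) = (l - 1)*(l + 4)*(l)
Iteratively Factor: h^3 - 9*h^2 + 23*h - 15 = (h - 3)*(h^2 - 6*h + 5) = (h - 3)*(h - 1)*(h - 5)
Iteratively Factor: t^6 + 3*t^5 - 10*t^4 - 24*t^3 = (t)*(t^5 + 3*t^4 - 10*t^3 - 24*t^2) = t*(t + 4)*(t^4 - t^3 - 6*t^2) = t^2*(t + 4)*(t^3 - t^2 - 6*t) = t^2*(t - 3)*(t + 4)*(t^2 + 2*t) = t^2*(t - 3)*(t + 2)*(t + 4)*(t)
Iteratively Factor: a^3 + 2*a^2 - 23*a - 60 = (a + 3)*(a^2 - a - 20) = (a + 3)*(a + 4)*(a - 5)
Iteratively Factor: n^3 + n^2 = (n + 1)*(n^2) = n*(n + 1)*(n)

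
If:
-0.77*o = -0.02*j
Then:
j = 38.5*o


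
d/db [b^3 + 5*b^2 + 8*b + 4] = 3*b^2 + 10*b + 8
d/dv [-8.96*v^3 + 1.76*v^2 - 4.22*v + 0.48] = -26.88*v^2 + 3.52*v - 4.22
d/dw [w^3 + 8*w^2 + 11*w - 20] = 3*w^2 + 16*w + 11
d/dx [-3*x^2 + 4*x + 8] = 4 - 6*x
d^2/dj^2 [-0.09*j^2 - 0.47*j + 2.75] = -0.180000000000000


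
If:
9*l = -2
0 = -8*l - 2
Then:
No Solution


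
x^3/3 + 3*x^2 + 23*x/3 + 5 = (x/3 + 1)*(x + 1)*(x + 5)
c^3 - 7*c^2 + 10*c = c*(c - 5)*(c - 2)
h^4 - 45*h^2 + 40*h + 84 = (h - 6)*(h - 2)*(h + 1)*(h + 7)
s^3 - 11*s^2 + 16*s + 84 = (s - 7)*(s - 6)*(s + 2)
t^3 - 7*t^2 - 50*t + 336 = (t - 8)*(t - 6)*(t + 7)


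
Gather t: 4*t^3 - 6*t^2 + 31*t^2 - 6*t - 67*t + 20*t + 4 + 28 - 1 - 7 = 4*t^3 + 25*t^2 - 53*t + 24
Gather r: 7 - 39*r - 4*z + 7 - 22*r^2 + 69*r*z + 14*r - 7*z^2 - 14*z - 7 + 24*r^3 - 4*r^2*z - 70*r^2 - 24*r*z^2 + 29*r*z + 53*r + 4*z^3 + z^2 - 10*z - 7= 24*r^3 + r^2*(-4*z - 92) + r*(-24*z^2 + 98*z + 28) + 4*z^3 - 6*z^2 - 28*z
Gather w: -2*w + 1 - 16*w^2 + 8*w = -16*w^2 + 6*w + 1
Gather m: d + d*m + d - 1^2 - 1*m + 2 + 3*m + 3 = 2*d + m*(d + 2) + 4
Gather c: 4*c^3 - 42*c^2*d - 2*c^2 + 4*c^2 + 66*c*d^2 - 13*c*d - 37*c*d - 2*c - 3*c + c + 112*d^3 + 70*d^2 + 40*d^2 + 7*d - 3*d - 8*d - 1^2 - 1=4*c^3 + c^2*(2 - 42*d) + c*(66*d^2 - 50*d - 4) + 112*d^3 + 110*d^2 - 4*d - 2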